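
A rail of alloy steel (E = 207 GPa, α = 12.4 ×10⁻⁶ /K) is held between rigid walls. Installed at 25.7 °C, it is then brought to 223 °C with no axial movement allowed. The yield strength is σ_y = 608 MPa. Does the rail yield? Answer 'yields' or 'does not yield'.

ΔT = 197.3 K. Constrained thermal stress σ = E·α·ΔT = 207.0×10³ MPa × 12.4×10⁻⁶ × 197.3 = 506 MPa (compressive).
Compare to σ_y = 608 MPa: σ < σ_y, so it does not yield.

does not yield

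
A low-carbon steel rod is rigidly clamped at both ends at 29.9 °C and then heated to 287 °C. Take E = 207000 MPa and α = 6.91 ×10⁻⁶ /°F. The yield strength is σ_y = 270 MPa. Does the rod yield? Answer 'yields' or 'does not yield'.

yields

E = 207000 MPa = 207.0 GPa.
α = 6.91×10⁻⁶/°F × 9/5 = 12.4×10⁻⁶/K.
ΔT = 257.1 K. Constrained thermal stress σ = E·α·ΔT = 207.0×10³ MPa × 12.4×10⁻⁶ × 257.1 = 662 MPa (compressive).
Compare to σ_y = 270 MPa: σ ≥ σ_y, so it yields.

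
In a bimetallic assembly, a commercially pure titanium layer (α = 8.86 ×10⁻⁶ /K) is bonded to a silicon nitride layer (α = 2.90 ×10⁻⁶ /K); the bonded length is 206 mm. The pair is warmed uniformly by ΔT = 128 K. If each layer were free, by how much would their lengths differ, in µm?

Δα = |8.86 − 2.90|×10⁻⁶/K = 5.96×10⁻⁶/K.
ΔL_mismatch = Δα·L·ΔT = 5.96×10⁻⁶ × 206.0 mm × 128.0 K = 157 µm.

157 µm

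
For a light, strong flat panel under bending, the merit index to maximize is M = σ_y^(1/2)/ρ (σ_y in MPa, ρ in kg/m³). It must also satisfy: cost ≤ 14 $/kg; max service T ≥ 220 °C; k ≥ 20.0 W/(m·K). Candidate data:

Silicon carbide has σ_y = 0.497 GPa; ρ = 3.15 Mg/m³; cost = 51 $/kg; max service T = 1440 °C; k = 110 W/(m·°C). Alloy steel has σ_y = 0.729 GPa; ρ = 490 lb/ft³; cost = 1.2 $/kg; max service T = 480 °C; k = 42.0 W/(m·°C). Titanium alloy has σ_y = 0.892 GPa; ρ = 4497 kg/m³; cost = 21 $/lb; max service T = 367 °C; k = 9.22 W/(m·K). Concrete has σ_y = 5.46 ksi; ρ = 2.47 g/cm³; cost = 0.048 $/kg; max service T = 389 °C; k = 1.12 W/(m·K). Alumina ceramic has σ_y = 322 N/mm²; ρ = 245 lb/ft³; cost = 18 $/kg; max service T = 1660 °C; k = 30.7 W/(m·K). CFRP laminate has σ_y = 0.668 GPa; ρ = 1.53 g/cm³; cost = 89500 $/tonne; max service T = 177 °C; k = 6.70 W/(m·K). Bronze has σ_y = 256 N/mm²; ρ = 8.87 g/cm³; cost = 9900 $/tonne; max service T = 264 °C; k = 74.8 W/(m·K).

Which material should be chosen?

alloy steel

Screen on constraints: cost ≤ 14 $/kg; max service T ≥ 220 °C; k ≥ 20.0 W/(m·K). Survivors: alloy steel, bronze.
Putting every candidate on a common basis:
  alloy steel: σ_y = 729.0 MPa, ρ = 7849 kg/m³
  bronze: σ_y = 256.0 MPa, ρ = 8870 kg/m³
  alloy steel: M = 3.44×10⁻³
  bronze: M = 1.80×10⁻³
Alloy steel has the largest M.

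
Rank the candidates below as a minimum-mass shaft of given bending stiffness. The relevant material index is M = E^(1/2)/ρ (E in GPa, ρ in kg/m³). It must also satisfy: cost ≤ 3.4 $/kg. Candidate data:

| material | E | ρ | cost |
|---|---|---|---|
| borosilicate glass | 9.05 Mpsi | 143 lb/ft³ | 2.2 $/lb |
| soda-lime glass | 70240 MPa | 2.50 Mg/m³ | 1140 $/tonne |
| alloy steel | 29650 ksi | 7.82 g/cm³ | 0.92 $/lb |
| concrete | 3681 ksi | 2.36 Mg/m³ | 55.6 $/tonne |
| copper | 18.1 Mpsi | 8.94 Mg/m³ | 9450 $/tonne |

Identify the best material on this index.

Screen on constraints: cost ≤ 3.4 $/kg. Survivors: soda-lime glass, alloy steel, concrete.
Convert each candidate to consistent units, then evaluate M:
  soda-lime glass: E = 70.24 GPa, ρ = 2500 kg/m³
  alloy steel: E = 204.4 GPa, ρ = 7820 kg/m³
  concrete: E = 25.38 GPa, ρ = 2360 kg/m³
  soda-lime glass: M = 3.35×10⁻³
  concrete: M = 2.13×10⁻³
  alloy steel: M = 1.83×10⁻³
Highest index: soda-lime glass.

soda-lime glass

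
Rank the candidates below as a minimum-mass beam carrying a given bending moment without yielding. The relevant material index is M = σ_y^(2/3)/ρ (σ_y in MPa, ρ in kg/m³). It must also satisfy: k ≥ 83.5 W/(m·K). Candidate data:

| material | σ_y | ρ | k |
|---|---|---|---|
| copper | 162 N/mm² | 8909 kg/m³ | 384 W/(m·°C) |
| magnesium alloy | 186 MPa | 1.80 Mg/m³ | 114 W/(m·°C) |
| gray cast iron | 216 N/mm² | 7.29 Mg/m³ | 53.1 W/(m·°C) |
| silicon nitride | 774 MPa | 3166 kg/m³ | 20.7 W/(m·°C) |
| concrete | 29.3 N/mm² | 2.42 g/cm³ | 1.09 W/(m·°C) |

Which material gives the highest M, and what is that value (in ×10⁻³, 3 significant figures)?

magnesium alloy, M = 18.1×10⁻³

Screen on constraints: k ≥ 83.5 W/(m·K). Survivors: copper, magnesium alloy.
In SI units:
  copper: σ_y = 162.0 MPa, ρ = 8909 kg/m³
  magnesium alloy: σ_y = 186.0 MPa, ρ = 1800 kg/m³
  magnesium alloy: M = 18.1×10⁻³
  copper: M = 3.34×10⁻³
Magnesium alloy has the largest M.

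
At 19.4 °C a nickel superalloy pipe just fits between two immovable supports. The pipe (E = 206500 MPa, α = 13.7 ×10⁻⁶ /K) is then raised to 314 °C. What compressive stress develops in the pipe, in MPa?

833 MPa

E = 206500 MPa = 206.5 GPa.
ΔT = 294.6 K. Constrained thermal stress σ = E·α·ΔT = 206.5×10³ MPa × 13.7×10⁻⁶ × 294.6 = 833 MPa (compressive).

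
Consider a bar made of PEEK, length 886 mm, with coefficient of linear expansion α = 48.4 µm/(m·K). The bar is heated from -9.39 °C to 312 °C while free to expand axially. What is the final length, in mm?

ΔT = 312 − (-9.39) = 321.4 K.
ΔL = α·L₀·ΔT = 48.4×10⁻⁶ × 886 mm × 321.4 K = 13.8 mm.
L = L₀ + ΔL = 886 + 13.8 = 899.78 mm.

899.78 mm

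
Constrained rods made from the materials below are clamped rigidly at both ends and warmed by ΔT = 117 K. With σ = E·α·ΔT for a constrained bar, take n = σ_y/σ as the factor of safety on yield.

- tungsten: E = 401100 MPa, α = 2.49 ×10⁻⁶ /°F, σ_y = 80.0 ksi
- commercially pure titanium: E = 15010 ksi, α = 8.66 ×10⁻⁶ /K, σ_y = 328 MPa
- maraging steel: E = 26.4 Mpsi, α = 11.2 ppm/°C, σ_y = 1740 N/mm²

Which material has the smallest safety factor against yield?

tungsten

With everything in SI (GPa, ×10⁻⁶/K, MPa):
  tungsten: E = 401.1, α = 4.48, σ_y = 551.6 → σ = 210 MPa, n = 2.62
  commercially pure titanium: E = 103.5, α = 8.66, σ_y = 328.0 → σ = 105 MPa, n = 3.13
  maraging steel: E = 182.0, α = 11.2, σ_y = 1740 → σ = 239 MPa, n = 7.29
Tungsten has the lowest safety factor, n = 2.62.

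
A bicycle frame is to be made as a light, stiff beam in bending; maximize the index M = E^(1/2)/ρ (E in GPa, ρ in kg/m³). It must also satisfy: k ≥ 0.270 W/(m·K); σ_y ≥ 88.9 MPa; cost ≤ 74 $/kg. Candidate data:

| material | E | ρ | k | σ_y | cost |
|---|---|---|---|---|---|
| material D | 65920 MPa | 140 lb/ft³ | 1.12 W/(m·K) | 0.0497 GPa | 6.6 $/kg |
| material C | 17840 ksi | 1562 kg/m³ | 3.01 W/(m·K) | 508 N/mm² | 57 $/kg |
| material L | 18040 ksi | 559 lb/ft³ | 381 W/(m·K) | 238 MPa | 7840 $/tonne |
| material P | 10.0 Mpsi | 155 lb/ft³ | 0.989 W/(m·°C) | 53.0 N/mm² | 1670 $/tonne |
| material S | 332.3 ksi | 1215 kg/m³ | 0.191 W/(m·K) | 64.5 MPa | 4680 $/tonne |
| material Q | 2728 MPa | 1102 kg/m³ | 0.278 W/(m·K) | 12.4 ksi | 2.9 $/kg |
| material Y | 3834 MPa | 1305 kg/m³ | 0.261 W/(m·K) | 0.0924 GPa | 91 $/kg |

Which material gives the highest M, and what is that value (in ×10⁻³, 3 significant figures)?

Screen on constraints: k ≥ 0.270 W/(m·K); σ_y ≥ 88.9 MPa; cost ≤ 74 $/kg. Survivors: material C, material L.
Convert each candidate to consistent units, then evaluate M:
  material C: E = 123.0 GPa, ρ = 1562 kg/m³
  material L: E = 124.4 GPa, ρ = 8954 kg/m³
  material C: M = 7.10×10⁻³
  material L: M = 1.25×10⁻³
The maximum is for material C.

material C, M = 7.10×10⁻³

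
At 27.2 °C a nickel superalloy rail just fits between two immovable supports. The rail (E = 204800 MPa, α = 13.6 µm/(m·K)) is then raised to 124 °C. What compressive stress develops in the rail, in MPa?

E = 204800 MPa = 204.8 GPa.
ΔT = 96.80 K. Constrained thermal stress σ = E·α·ΔT = 204.8×10³ MPa × 13.6×10⁻⁶ × 96.80 = 270 MPa (compressive).

270 MPa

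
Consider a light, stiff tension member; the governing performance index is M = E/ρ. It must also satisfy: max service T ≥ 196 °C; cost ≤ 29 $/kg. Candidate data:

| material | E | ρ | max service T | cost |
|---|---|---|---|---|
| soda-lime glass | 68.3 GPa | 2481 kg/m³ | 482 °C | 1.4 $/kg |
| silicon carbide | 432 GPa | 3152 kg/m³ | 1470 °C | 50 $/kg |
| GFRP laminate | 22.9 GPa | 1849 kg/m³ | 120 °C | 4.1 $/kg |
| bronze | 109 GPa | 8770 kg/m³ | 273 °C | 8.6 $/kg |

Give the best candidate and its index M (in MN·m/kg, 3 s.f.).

Screen on constraints: max service T ≥ 196 °C; cost ≤ 29 $/kg. Survivors: soda-lime glass, bronze.
Computing M directly (units already consistent):
  soda-lime glass: M = 27.5 MN·m/kg
  bronze: M = 12.4 MN·m/kg
Soda-lime glass ranks first.

soda-lime glass, M = 27.5 MN·m/kg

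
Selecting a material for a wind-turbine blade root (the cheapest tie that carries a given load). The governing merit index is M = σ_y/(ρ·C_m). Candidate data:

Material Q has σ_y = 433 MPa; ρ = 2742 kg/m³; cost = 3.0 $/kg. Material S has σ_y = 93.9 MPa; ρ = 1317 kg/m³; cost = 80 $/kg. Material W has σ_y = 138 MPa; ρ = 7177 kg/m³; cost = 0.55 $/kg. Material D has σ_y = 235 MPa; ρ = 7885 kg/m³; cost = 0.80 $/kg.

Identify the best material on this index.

Evaluate M for each candidate:
  material Q: M = 52.6 kN·m per $
  material D: M = 37.3 kN·m per $
  material W: M = 35.0 kN·m per $
  material S: M = 0.891 kN·m per $
Material Q has the largest M.

material Q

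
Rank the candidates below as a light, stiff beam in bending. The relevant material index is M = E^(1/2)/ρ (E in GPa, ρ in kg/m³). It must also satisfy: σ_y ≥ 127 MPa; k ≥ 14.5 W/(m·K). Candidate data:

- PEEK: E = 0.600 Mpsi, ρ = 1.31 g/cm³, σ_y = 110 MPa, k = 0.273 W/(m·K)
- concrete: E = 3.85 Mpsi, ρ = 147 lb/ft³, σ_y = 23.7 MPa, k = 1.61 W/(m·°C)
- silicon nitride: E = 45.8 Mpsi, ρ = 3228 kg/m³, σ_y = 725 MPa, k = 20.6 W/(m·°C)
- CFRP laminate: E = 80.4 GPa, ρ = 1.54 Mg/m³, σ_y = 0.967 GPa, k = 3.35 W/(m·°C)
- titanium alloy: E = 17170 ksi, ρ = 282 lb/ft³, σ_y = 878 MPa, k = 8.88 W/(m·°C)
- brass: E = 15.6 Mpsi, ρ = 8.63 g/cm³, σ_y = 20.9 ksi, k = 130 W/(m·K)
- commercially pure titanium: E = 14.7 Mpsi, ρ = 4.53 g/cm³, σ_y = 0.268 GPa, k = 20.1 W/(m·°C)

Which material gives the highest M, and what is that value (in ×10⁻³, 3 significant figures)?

Screen on constraints: σ_y ≥ 127 MPa; k ≥ 14.5 W/(m·K). Survivors: silicon nitride, brass, commercially pure titanium.
Putting every candidate on a common basis:
  silicon nitride: E = 315.8 GPa, ρ = 3228 kg/m³
  brass: E = 107.6 GPa, ρ = 8630 kg/m³
  commercially pure titanium: E = 101.4 GPa, ρ = 4530 kg/m³
  silicon nitride: M = 5.51×10⁻³
  commercially pure titanium: M = 2.22×10⁻³
  brass: M = 1.20×10⁻³
Silicon nitride ranks first.

silicon nitride, M = 5.51×10⁻³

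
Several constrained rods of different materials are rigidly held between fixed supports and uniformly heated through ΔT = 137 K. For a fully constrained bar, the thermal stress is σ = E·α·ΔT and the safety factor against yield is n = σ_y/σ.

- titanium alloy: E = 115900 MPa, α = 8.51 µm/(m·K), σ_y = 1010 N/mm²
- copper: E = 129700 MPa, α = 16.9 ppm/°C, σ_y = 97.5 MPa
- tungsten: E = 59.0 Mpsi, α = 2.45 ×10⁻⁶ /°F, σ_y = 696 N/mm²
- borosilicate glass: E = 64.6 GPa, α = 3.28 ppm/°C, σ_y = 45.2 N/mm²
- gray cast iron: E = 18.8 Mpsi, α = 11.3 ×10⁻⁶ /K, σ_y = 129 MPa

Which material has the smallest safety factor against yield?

In consistent units (E in GPa, α in ×10⁻⁶/K, σ_y in MPa):
  titanium alloy: E = 115.9, α = 8.51, σ_y = 1010 → σ = 135 MPa, n = 7.47
  copper: E = 129.7, α = 16.9, σ_y = 97.50 → σ = 300 MPa, n = 0.325
  tungsten: E = 406.8, α = 4.41, σ_y = 696.0 → σ = 246 MPa, n = 2.83
  borosilicate glass: E = 64.60, α = 3.28, σ_y = 45.20 → σ = 29.0 MPa, n = 1.56
  gray cast iron: E = 129.6, α = 11.3, σ_y = 129.0 → σ = 201 MPa, n = 0.643
The minimum is copper at n = 0.325.

copper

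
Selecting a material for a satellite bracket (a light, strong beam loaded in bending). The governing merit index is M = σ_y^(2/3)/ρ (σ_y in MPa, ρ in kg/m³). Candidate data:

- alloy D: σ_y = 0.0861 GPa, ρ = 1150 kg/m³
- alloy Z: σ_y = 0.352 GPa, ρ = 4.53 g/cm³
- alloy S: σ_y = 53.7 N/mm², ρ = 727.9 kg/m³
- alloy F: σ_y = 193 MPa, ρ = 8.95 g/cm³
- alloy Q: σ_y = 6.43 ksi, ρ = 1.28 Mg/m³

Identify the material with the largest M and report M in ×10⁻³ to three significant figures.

Normalizing units and computing the index:
  alloy D: σ_y = 86.10 MPa, ρ = 1150 kg/m³
  alloy Z: σ_y = 352.0 MPa, ρ = 4530 kg/m³
  alloy S: σ_y = 53.70 MPa, ρ = 727.9 kg/m³
  alloy F: σ_y = 193.0 MPa, ρ = 8950 kg/m³
  alloy Q: σ_y = 44.33 MPa, ρ = 1280 kg/m³
  alloy S: M = 19.6×10⁻³
  alloy D: M = 17.0×10⁻³
  alloy Z: M = 11.0×10⁻³
  alloy Q: M = 9.79×10⁻³
  alloy F: M = 3.73×10⁻³
Alloy S ranks first.

alloy S, M = 19.6×10⁻³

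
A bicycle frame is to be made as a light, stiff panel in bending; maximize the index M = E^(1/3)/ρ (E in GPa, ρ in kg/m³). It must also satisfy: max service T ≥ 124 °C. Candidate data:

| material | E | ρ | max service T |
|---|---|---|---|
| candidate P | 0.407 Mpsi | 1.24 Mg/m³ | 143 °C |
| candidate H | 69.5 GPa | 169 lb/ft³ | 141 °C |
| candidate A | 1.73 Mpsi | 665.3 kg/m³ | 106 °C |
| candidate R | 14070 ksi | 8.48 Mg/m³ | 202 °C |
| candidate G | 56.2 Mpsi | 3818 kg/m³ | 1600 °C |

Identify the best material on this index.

Screen on constraints: max service T ≥ 124 °C. Survivors: candidate P, candidate H, candidate R, candidate G.
Convert each candidate to consistent units, then evaluate M:
  candidate P: E = 2.806 GPa, ρ = 1240 kg/m³
  candidate H: E = 69.50 GPa, ρ = 2707 kg/m³
  candidate R: E = 97.01 GPa, ρ = 8480 kg/m³
  candidate G: E = 387.5 GPa, ρ = 3818 kg/m³
  candidate G: M = 1.91×10⁻³
  candidate H: M = 1.52×10⁻³
  candidate P: M = 1.14×10⁻³
  candidate R: M = 0.542×10⁻³
Highest index: candidate G.

candidate G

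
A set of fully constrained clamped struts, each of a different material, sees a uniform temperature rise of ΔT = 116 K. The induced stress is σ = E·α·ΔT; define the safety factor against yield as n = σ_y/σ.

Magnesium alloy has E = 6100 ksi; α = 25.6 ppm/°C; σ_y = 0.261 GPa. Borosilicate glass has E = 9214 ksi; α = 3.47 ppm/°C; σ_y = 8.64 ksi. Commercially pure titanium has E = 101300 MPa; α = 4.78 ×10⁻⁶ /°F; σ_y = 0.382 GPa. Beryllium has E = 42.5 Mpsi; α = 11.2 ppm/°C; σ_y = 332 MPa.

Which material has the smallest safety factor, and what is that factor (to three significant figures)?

beryllium, n = 0.872

Converting E to GPa, α to ×10⁻⁶/K, σ_y to MPa, then σ and n for each:
  magnesium alloy: E = 42.06, α = 25.6, σ_y = 261.0 → σ = 125 MPa, n = 2.09
  borosilicate glass: E = 63.53, α = 3.47, σ_y = 59.57 → σ = 25.6 MPa, n = 2.33
  commercially pure titanium: E = 101.3, α = 8.60, σ_y = 382.0 → σ = 101 MPa, n = 3.78
  beryllium: E = 293.0, α = 11.2, σ_y = 332.0 → σ = 381 MPa, n = 0.872
Beryllium has the lowest safety factor, n = 0.872.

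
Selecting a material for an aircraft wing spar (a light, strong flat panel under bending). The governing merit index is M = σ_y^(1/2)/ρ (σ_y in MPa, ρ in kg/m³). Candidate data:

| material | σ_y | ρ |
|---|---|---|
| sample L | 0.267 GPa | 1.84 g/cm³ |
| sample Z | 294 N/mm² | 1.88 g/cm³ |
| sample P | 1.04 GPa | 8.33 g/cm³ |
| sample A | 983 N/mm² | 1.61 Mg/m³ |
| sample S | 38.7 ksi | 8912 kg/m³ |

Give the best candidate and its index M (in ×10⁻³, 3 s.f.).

sample A, M = 19.5×10⁻³

Putting every candidate on a common basis:
  sample L: σ_y = 267.0 MPa, ρ = 1840 kg/m³
  sample Z: σ_y = 294.0 MPa, ρ = 1880 kg/m³
  sample P: σ_y = 1040 MPa, ρ = 8330 kg/m³
  sample A: σ_y = 983.0 MPa, ρ = 1610 kg/m³
  sample S: σ_y = 266.8 MPa, ρ = 8912 kg/m³
  sample A: M = 19.5×10⁻³
  sample Z: M = 9.12×10⁻³
  sample L: M = 8.88×10⁻³
  sample P: M = 3.87×10⁻³
  sample S: M = 1.83×10⁻³
Highest index: sample A.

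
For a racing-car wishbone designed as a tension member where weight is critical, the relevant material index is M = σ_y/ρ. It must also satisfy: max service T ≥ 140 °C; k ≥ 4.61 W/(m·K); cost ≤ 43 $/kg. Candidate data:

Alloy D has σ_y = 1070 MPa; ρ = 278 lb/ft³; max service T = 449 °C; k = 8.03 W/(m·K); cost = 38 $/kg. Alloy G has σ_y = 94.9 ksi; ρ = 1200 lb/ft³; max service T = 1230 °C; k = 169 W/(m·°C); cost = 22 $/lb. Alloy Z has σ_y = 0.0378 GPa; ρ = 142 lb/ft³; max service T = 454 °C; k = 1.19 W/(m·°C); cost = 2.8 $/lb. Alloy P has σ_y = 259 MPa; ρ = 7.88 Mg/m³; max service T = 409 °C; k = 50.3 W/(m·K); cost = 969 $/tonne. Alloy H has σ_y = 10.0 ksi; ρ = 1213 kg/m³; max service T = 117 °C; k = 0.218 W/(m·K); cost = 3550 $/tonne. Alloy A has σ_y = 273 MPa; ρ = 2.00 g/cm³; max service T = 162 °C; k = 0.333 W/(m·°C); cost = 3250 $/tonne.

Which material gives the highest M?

alloy D

Screen on constraints: max service T ≥ 140 °C; k ≥ 4.61 W/(m·K); cost ≤ 43 $/kg. Survivors: alloy D, alloy P.
Convert each candidate to consistent units, then evaluate M:
  alloy D: σ_y = 1070 MPa, ρ = 4453 kg/m³
  alloy P: σ_y = 259.0 MPa, ρ = 7880 kg/m³
  alloy D: M = 240 kN·m/kg
  alloy P: M = 32.9 kN·m/kg
The maximum is for alloy D.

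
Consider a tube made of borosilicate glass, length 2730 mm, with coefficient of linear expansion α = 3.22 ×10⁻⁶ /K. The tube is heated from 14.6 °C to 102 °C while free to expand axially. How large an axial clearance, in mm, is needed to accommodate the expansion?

ΔT = 102 − 14.6 = 87.40 K.
ΔL = α·L₀·ΔT = 3.22×10⁻⁶ × 2730 mm × 87.40 K = 0.768 mm.

0.768 mm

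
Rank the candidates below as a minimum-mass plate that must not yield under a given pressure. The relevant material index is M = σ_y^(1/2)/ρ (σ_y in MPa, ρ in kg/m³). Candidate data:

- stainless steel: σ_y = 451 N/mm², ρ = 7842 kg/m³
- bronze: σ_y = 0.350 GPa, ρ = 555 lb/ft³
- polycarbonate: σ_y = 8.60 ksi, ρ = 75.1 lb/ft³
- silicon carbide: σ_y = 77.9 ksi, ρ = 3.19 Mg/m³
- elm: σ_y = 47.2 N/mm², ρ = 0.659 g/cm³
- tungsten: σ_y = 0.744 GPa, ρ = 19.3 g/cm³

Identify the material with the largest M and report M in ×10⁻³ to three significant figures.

Normalizing units and computing the index:
  stainless steel: σ_y = 451.0 MPa, ρ = 7842 kg/m³
  bronze: σ_y = 350.0 MPa, ρ = 8890 kg/m³
  polycarbonate: σ_y = 59.29 MPa, ρ = 1203 kg/m³
  silicon carbide: σ_y = 537.1 MPa, ρ = 3190 kg/m³
  elm: σ_y = 47.20 MPa, ρ = 659.0 kg/m³
  tungsten: σ_y = 744.0 MPa, ρ = 19300 kg/m³
  elm: M = 10.4×10⁻³
  silicon carbide: M = 7.27×10⁻³
  polycarbonate: M = 6.40×10⁻³
  stainless steel: M = 2.71×10⁻³
  bronze: M = 2.10×10⁻³
  tungsten: M = 1.41×10⁻³
Highest index: elm.

elm, M = 10.4×10⁻³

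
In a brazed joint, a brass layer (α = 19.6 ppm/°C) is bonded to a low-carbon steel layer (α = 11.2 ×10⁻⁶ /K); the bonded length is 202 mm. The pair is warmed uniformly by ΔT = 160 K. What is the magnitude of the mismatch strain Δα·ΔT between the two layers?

Δα = |19.6 − 11.2|×10⁻⁶/K = 8.40×10⁻⁶/K.
Mismatch strain = Δα·ΔT = 8.40×10⁻⁶ × 160.0 = 1.34×10⁻³.

1.34×10⁻³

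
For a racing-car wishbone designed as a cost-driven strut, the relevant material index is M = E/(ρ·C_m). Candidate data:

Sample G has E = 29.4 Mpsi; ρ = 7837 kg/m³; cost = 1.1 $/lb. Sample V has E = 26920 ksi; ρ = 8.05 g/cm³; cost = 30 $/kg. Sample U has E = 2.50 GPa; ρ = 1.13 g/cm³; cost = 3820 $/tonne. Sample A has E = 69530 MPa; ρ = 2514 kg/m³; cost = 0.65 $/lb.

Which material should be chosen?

sample A

Convert each candidate to consistent units, then evaluate M:
  sample G: E = 202.7 GPa, ρ = 7837 kg/m³, cost = 2.425 $/kg
  sample V: E = 185.6 GPa, ρ = 8050 kg/m³, cost = 30.00 $/kg
  sample U: E = 2.500 GPa, ρ = 1130 kg/m³, cost = 3.820 $/kg
  sample A: E = 69.53 GPa, ρ = 2514 kg/m³, cost = 1.433 $/kg
  sample A: M = 19.3 MN·m per $
  sample G: M = 10.7 MN·m per $
  sample V: M = 0.769 MN·m per $
  sample U: M = 0.579 MN·m per $
The maximum is for sample A.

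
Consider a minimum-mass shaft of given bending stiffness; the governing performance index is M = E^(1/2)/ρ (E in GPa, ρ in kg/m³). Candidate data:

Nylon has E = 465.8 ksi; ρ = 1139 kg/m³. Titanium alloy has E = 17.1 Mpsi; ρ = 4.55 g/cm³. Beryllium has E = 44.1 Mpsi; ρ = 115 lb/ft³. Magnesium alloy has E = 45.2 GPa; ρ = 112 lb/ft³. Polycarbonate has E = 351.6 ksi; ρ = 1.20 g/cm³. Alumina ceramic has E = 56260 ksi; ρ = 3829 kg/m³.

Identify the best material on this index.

beryllium

Convert each candidate to consistent units, then evaluate M:
  nylon: E = 3.212 GPa, ρ = 1139 kg/m³
  titanium alloy: E = 117.9 GPa, ρ = 4550 kg/m³
  beryllium: E = 304.1 GPa, ρ = 1842 kg/m³
  magnesium alloy: E = 45.20 GPa, ρ = 1794 kg/m³
  polycarbonate: E = 2.424 GPa, ρ = 1200 kg/m³
  alumina ceramic: E = 387.9 GPa, ρ = 3829 kg/m³
  beryllium: M = 9.47×10⁻³
  alumina ceramic: M = 5.14×10⁻³
  magnesium alloy: M = 3.75×10⁻³
  titanium alloy: M = 2.39×10⁻³
  nylon: M = 1.57×10⁻³
  polycarbonate: M = 1.30×10⁻³
Beryllium ranks first.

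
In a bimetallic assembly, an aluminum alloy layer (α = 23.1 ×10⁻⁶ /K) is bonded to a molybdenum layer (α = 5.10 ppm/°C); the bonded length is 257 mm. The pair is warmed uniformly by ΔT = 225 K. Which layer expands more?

aluminum alloy

α(aluminum alloy) = 23.1×10⁻⁶/K vs α(molybdenum) = 5.10×10⁻⁶/K.
Higher α expands more for the same ΔT: aluminum alloy.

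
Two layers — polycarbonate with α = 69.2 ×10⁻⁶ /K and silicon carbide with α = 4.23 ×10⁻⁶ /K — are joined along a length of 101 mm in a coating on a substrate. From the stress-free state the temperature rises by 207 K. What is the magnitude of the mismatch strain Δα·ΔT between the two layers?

0.0134

Δα = |69.2 − 4.23|×10⁻⁶/K = 65.0×10⁻⁶/K.
Mismatch strain = Δα·ΔT = 65.0×10⁻⁶ × 207.0 = 0.0134.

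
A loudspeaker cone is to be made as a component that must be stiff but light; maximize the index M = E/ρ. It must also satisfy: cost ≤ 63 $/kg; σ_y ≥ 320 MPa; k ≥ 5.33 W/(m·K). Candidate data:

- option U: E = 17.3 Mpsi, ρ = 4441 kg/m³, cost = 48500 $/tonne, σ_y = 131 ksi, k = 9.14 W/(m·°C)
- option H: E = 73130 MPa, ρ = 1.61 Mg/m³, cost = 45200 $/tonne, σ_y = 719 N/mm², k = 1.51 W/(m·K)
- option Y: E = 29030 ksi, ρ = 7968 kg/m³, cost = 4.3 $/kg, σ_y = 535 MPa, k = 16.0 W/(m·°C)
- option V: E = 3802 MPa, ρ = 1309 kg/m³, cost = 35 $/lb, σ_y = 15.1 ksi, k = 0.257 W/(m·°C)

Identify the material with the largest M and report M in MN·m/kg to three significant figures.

option U, M = 26.9 MN·m/kg

Screen on constraints: cost ≤ 63 $/kg; σ_y ≥ 320 MPa; k ≥ 5.33 W/(m·K). Survivors: option U, option Y.
In SI units:
  option U: E = 119.3 GPa, ρ = 4441 kg/m³
  option Y: E = 200.2 GPa, ρ = 7968 kg/m³
  option U: M = 26.9 MN·m/kg
  option Y: M = 25.1 MN·m/kg
Highest index: option U.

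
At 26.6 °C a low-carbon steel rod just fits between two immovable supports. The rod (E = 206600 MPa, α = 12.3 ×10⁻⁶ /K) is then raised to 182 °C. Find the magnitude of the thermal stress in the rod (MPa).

395 MPa

E = 206600 MPa = 206.6 GPa.
ΔT = 155.4 K. Constrained thermal stress σ = E·α·ΔT = 206.6×10³ MPa × 12.3×10⁻⁶ × 155.4 = 395 MPa (compressive).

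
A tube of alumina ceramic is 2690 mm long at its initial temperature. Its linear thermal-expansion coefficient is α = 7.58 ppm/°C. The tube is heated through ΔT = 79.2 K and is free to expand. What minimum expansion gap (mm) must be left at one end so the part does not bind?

ΔL = α·L₀·ΔT = 7.58×10⁻⁶ × 2690 mm × 79.20 K = 1.61 mm.

1.61 mm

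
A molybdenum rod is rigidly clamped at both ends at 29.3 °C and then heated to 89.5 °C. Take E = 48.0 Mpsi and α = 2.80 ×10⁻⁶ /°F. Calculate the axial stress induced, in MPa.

E = 48.0 Mpsi = 330.9 GPa.
α = 2.80×10⁻⁶/°F × 9/5 = 5.04×10⁻⁶/K.
ΔT = 60.20 K. Constrained thermal stress σ = E·α·ΔT = 330.9×10³ MPa × 5.04×10⁻⁶ × 60.20 = 100 MPa (compressive).

100 MPa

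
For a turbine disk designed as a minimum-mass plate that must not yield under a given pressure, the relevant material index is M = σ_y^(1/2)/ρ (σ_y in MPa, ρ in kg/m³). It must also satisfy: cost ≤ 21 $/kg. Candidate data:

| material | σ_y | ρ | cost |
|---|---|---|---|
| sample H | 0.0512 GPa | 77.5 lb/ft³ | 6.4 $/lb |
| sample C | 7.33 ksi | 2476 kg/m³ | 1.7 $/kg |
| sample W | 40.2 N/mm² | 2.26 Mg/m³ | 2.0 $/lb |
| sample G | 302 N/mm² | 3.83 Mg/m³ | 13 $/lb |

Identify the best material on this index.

sample H

Screen on constraints: cost ≤ 21 $/kg. Survivors: sample H, sample C, sample W.
Normalizing units and computing the index:
  sample H: σ_y = 51.20 MPa, ρ = 1241 kg/m³
  sample C: σ_y = 50.54 MPa, ρ = 2476 kg/m³
  sample W: σ_y = 40.20 MPa, ρ = 2260 kg/m³
  sample H: M = 5.76×10⁻³
  sample C: M = 2.87×10⁻³
  sample W: M = 2.81×10⁻³
Sample H ranks first.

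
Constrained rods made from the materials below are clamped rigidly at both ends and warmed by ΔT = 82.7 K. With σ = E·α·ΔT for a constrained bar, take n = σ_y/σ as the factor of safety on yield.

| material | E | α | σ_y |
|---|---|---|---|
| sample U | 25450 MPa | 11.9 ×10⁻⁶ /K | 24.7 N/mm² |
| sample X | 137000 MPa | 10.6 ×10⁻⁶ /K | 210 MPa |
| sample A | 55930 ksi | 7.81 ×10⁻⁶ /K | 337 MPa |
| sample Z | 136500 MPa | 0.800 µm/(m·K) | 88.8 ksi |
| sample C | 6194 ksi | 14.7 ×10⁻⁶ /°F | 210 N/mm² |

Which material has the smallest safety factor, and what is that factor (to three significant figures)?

Per material, after unit conversion:
  sample U: E = 25.45, α = 11.9, σ_y = 24.70 → σ = 25.0 MPa, n = 0.986
  sample X: E = 137.0, α = 10.6, σ_y = 210.0 → σ = 120 MPa, n = 1.75
  sample A: E = 385.6, α = 7.81, σ_y = 337.0 → σ = 249 MPa, n = 1.35
  sample Z: E = 136.5, α = 0.800, σ_y = 612.3 → σ = 9.03 MPa, n = 67.8
  sample C: E = 42.71, α = 26.5, σ_y = 210.0 → σ = 93.5 MPa, n = 2.25
Sample U has the lowest safety factor, n = 0.986.

sample U, n = 0.986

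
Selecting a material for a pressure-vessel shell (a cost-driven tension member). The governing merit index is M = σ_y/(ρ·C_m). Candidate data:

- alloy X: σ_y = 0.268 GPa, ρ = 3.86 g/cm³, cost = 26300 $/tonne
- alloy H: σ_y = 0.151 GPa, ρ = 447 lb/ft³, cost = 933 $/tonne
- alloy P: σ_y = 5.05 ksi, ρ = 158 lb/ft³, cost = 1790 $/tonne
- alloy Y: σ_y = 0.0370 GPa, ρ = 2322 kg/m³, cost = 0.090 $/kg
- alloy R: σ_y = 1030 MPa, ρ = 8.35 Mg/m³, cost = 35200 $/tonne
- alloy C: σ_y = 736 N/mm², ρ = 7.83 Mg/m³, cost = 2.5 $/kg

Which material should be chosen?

alloy Y

After converting to SI:
  alloy X: σ_y = 268.0 MPa, ρ = 3860 kg/m³, cost = 26.30 $/kg
  alloy H: σ_y = 151.0 MPa, ρ = 7160 kg/m³, cost = 0.9330 $/kg
  alloy P: σ_y = 34.82 MPa, ρ = 2531 kg/m³, cost = 1.790 $/kg
  alloy Y: σ_y = 37.00 MPa, ρ = 2322 kg/m³, cost = 0.09000 $/kg
  alloy R: σ_y = 1030 MPa, ρ = 8350 kg/m³, cost = 35.20 $/kg
  alloy C: σ_y = 736.0 MPa, ρ = 7830 kg/m³, cost = 2.500 $/kg
  alloy Y: M = 177 kN·m per $
  alloy C: M = 37.6 kN·m per $
  alloy H: M = 22.6 kN·m per $
  alloy P: M = 7.69 kN·m per $
  alloy R: M = 3.50 kN·m per $
  alloy X: M = 2.64 kN·m per $
Alloy Y has the largest M.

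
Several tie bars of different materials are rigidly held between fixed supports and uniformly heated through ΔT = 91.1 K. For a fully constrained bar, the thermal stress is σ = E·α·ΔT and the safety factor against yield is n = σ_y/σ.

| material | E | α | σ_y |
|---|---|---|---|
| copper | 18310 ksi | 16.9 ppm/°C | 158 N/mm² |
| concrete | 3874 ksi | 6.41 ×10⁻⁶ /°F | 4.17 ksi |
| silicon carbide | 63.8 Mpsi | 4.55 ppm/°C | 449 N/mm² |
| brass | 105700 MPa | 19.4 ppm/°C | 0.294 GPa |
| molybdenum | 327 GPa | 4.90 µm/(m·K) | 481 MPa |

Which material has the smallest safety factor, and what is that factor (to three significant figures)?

Per material, after unit conversion:
  copper: E = 126.2, α = 16.9, σ_y = 158.0 → σ = 194 MPa, n = 0.813
  concrete: E = 26.71, α = 11.5, σ_y = 28.75 → σ = 28.1 MPa, n = 1.02
  silicon carbide: E = 439.9, α = 4.55, σ_y = 449.0 → σ = 182 MPa, n = 2.46
  brass: E = 105.7, α = 19.4, σ_y = 294.0 → σ = 187 MPa, n = 1.57
  molybdenum: E = 327.0, α = 4.90, σ_y = 481.0 → σ = 146 MPa, n = 3.30
The minimum is copper at n = 0.813.

copper, n = 0.813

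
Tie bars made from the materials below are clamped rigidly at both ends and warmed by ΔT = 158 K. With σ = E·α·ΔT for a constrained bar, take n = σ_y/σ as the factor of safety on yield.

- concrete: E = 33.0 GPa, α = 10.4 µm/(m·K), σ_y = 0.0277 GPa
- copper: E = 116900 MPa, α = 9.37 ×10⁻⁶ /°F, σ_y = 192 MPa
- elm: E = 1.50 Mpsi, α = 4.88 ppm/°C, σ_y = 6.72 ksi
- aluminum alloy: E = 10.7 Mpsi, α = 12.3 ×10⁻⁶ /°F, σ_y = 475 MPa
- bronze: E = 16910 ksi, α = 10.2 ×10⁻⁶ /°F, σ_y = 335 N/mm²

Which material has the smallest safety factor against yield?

Per material, after unit conversion:
  concrete: E = 33.00, α = 10.4, σ_y = 27.70 → σ = 54.2 MPa, n = 0.511
  copper: E = 116.9, α = 16.9, σ_y = 192.0 → σ = 312 MPa, n = 0.616
  elm: E = 10.34, α = 4.88, σ_y = 46.33 → σ = 7.97 MPa, n = 5.81
  aluminum alloy: E = 73.77, α = 22.1, σ_y = 475.0 → σ = 258 MPa, n = 1.84
  bronze: E = 116.6, α = 18.4, σ_y = 335.0 → σ = 338 MPa, n = 0.990
Smallest n: concrete with n = 0.511.

concrete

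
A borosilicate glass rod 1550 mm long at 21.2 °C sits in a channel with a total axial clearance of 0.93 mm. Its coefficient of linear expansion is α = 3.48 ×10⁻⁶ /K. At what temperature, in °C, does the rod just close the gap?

α·L₀·ΔT = 0.93 mm ⇒ ΔT = 0.93 / (3.48×10⁻⁶ × 1550.0) = 172.4 K.
T = 21.2 + 172.4 = 193.6 °C.

194 °C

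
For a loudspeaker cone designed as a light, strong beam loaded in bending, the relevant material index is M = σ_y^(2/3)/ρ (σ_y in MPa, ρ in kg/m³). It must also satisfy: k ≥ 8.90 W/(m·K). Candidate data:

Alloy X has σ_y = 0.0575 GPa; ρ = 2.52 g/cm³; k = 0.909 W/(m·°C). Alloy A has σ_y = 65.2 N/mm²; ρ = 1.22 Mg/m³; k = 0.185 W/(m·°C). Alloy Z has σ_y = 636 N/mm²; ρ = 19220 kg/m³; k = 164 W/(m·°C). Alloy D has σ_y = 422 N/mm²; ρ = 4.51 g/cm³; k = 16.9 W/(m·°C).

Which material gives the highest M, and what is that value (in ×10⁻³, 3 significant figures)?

Screen on constraints: k ≥ 8.90 W/(m·K). Survivors: alloy Z, alloy D.
Normalizing units and computing the index:
  alloy Z: σ_y = 636.0 MPa, ρ = 19220 kg/m³
  alloy D: σ_y = 422.0 MPa, ρ = 4510 kg/m³
  alloy D: M = 12.5×10⁻³
  alloy Z: M = 3.85×10⁻³
Highest index: alloy D.

alloy D, M = 12.5×10⁻³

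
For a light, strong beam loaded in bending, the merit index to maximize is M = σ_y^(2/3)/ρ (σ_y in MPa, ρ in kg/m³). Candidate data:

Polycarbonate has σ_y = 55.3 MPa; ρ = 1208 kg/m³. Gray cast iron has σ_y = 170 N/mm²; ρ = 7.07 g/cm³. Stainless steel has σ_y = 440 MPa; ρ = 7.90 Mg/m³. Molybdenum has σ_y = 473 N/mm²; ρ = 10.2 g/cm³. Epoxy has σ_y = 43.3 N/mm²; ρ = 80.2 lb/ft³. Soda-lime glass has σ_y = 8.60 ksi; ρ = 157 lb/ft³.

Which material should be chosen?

polycarbonate

Normalizing units and computing the index:
  polycarbonate: σ_y = 55.30 MPa, ρ = 1208 kg/m³
  gray cast iron: σ_y = 170.0 MPa, ρ = 7070 kg/m³
  stainless steel: σ_y = 440.0 MPa, ρ = 7900 kg/m³
  molybdenum: σ_y = 473.0 MPa, ρ = 10200 kg/m³
  epoxy: σ_y = 43.30 MPa, ρ = 1285 kg/m³
  soda-lime glass: σ_y = 59.29 MPa, ρ = 2515 kg/m³
  polycarbonate: M = 12.0×10⁻³
  epoxy: M = 9.60×10⁻³
  stainless steel: M = 7.32×10⁻³
  soda-lime glass: M = 6.05×10⁻³
  molybdenum: M = 5.95×10⁻³
  gray cast iron: M = 4.34×10⁻³
Highest index: polycarbonate.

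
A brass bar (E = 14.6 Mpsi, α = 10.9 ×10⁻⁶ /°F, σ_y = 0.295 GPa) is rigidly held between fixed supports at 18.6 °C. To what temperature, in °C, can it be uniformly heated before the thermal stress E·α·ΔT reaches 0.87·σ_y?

E = 14.6 Mpsi = 100.7 GPa.
α = 10.9×10⁻⁶/°F × 9/5 = 19.6×10⁻⁶/K.
σ_y = 0.295 GPa = 295.0 MPa.
E·α·ΔT = 256.6 MPa ⇒ ΔT = 256.6 / (100.7×10³ × 19.6×10⁻⁶) = 129.9 K.
T = 18.6 + 129.9 = 148.5 °C.

149 °C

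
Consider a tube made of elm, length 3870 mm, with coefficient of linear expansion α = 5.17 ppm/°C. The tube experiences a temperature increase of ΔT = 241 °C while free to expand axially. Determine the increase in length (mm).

4.82 mm

ΔL = α·L₀·ΔT = 5.17×10⁻⁶ × 3870 mm × 241.0 K = 4.82 mm.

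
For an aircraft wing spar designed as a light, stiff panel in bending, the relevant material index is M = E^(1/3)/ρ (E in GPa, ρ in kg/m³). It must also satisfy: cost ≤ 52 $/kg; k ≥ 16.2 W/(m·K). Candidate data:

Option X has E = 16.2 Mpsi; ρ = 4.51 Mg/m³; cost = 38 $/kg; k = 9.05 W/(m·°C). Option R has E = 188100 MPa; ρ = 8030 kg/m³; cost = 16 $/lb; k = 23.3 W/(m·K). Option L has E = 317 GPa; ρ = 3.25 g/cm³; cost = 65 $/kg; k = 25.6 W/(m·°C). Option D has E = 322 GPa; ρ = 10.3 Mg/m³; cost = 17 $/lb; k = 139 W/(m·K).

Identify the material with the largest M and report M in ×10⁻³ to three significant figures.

option R, M = 0.714×10⁻³

Screen on constraints: cost ≤ 52 $/kg; k ≥ 16.2 W/(m·K). Survivors: option R, option D.
Putting every candidate on a common basis:
  option R: E = 188.1 GPa, ρ = 8030 kg/m³
  option D: E = 322.0 GPa, ρ = 10300 kg/m³
  option R: M = 0.714×10⁻³
  option D: M = 0.665×10⁻³
Highest index: option R.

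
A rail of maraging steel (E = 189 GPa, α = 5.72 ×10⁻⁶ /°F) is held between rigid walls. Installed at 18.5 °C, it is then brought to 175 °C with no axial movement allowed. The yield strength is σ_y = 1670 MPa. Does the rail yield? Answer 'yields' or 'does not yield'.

α = 5.72×10⁻⁶/°F × 9/5 = 10.3×10⁻⁶/K.
ΔT = 156.5 K. Constrained thermal stress σ = E·α·ΔT = 189.0×10³ MPa × 10.3×10⁻⁶ × 156.5 = 305 MPa (compressive).
Compare to σ_y = 1670 MPa: σ < σ_y, so it does not yield.

does not yield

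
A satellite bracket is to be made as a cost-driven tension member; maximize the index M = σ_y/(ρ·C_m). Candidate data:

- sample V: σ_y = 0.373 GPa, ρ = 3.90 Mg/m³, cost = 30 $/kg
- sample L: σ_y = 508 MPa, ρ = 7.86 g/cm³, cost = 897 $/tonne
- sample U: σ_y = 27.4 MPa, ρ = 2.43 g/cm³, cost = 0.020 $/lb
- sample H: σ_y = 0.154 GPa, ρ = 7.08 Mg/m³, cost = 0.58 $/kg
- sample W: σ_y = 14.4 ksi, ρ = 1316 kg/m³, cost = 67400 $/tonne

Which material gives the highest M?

sample U

After converting to SI:
  sample V: σ_y = 373.0 MPa, ρ = 3900 kg/m³, cost = 30.00 $/kg
  sample L: σ_y = 508.0 MPa, ρ = 7860 kg/m³, cost = 0.8970 $/kg
  sample U: σ_y = 27.40 MPa, ρ = 2430 kg/m³, cost = 0.04409 $/kg
  sample H: σ_y = 154.0 MPa, ρ = 7080 kg/m³, cost = 0.5800 $/kg
  sample W: σ_y = 99.28 MPa, ρ = 1316 kg/m³, cost = 67.40 $/kg
  sample U: M = 256 kN·m per $
  sample L: M = 72.1 kN·m per $
  sample H: M = 37.5 kN·m per $
  sample V: M = 3.19 kN·m per $
  sample W: M = 1.12 kN·m per $
Sample U ranks first.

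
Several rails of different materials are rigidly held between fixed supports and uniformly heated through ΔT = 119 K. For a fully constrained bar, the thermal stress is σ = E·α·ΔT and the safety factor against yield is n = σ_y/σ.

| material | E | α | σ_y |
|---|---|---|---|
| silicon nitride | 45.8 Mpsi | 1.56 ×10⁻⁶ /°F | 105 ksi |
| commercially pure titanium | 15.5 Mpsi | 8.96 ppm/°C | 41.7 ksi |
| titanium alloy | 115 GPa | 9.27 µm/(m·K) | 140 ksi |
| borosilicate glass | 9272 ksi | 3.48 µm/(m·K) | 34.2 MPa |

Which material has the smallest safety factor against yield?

borosilicate glass

With everything in SI (GPa, ×10⁻⁶/K, MPa):
  silicon nitride: E = 315.8, α = 2.81, σ_y = 723.9 → σ = 106 MPa, n = 6.86
  commercially pure titanium: E = 106.9, α = 8.96, σ_y = 287.5 → σ = 114 MPa, n = 2.52
  titanium alloy: E = 115.0, α = 9.27, σ_y = 965.3 → σ = 127 MPa, n = 7.61
  borosilicate glass: E = 63.93, α = 3.48, σ_y = 34.20 → σ = 26.5 MPa, n = 1.29
Smallest n: borosilicate glass with n = 1.29.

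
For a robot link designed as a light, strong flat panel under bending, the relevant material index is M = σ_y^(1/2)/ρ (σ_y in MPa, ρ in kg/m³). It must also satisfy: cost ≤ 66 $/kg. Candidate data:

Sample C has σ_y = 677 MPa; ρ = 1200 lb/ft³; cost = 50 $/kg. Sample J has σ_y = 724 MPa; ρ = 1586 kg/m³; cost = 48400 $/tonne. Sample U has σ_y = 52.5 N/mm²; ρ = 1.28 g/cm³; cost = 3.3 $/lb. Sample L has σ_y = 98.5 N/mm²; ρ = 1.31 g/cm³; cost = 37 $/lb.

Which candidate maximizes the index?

sample J

Screen on constraints: cost ≤ 66 $/kg. Survivors: sample C, sample J, sample U.
After converting to SI:
  sample C: σ_y = 677.0 MPa, ρ = 19220 kg/m³
  sample J: σ_y = 724.0 MPa, ρ = 1586 kg/m³
  sample U: σ_y = 52.50 MPa, ρ = 1280 kg/m³
  sample J: M = 17.0×10⁻³
  sample U: M = 5.66×10⁻³
  sample C: M = 1.35×10⁻³
Sample J ranks first.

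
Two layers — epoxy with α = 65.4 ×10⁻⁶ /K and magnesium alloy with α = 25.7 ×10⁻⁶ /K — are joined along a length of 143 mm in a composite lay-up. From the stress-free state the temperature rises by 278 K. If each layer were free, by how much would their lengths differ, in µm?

Δα = |65.4 − 25.7|×10⁻⁶/K = 39.7×10⁻⁶/K.
ΔL_mismatch = Δα·L·ΔT = 39.7×10⁻⁶ × 143.0 mm × 278.0 K = 1580 µm.

1580 µm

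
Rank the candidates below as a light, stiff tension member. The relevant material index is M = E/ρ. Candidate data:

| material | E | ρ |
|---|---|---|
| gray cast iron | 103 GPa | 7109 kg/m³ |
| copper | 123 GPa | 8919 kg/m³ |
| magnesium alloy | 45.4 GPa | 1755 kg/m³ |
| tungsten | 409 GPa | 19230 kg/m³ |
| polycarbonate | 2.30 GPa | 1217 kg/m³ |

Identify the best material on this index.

magnesium alloy

Computing M directly (units already consistent):
  magnesium alloy: M = 25.9 MN·m/kg
  tungsten: M = 21.3 MN·m/kg
  gray cast iron: M = 14.5 MN·m/kg
  copper: M = 13.8 MN·m/kg
  polycarbonate: M = 1.89 MN·m/kg
Highest index: magnesium alloy.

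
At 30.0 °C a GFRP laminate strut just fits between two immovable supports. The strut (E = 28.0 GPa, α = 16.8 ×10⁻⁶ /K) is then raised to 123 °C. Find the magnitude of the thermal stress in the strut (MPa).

43.7 MPa

ΔT = 93.00 K. Constrained thermal stress σ = E·α·ΔT = 28.00×10³ MPa × 16.8×10⁻⁶ × 93.00 = 43.7 MPa (compressive).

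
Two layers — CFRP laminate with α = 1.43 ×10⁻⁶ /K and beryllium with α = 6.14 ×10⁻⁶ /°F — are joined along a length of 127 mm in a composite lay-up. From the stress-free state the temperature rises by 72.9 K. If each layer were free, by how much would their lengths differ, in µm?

beryllium: α = 6.14×10⁻⁶/°F × 9/5 = 11.1×10⁻⁶/K.
Δα = |1.43 − 11.1|×10⁻⁶/K = 9.62×10⁻⁶/K.
ΔL_mismatch = Δα·L·ΔT = 9.62×10⁻⁶ × 127.0 mm × 72.9 K = 89.1 µm.

89.1 µm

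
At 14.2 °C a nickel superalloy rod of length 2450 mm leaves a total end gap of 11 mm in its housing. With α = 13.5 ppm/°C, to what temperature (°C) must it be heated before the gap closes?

α·L₀·ΔT = 11.0 mm ⇒ ΔT = 11.0 / (13.5×10⁻⁶ × 2450.0) = 332.6 K.
T = 14.2 + 332.6 = 346.8 °C.

347 °C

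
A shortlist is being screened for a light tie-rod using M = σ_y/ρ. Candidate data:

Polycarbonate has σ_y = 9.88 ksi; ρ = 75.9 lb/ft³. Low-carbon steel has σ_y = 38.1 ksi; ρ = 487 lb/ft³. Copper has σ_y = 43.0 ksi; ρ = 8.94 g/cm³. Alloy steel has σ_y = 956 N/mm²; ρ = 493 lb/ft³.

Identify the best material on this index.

Normalizing units and computing the index:
  polycarbonate: σ_y = 68.12 MPa, ρ = 1216 kg/m³
  low-carbon steel: σ_y = 262.7 MPa, ρ = 7801 kg/m³
  copper: σ_y = 296.5 MPa, ρ = 8940 kg/m³
  alloy steel: σ_y = 956.0 MPa, ρ = 7897 kg/m³
  alloy steel: M = 121 kN·m/kg
  polycarbonate: M = 56.0 kN·m/kg
  low-carbon steel: M = 33.7 kN·m/kg
  copper: M = 33.2 kN·m/kg
Highest index: alloy steel.

alloy steel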